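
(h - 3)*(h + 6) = h^2 + 3*h - 18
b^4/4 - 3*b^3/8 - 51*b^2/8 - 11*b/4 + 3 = (b/4 + 1)*(b - 6)*(b - 1/2)*(b + 1)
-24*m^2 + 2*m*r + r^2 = (-4*m + r)*(6*m + r)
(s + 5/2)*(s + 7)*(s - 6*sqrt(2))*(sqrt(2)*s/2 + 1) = sqrt(2)*s^4/2 - 5*s^3 + 19*sqrt(2)*s^3/4 - 95*s^2/2 + 11*sqrt(2)*s^2/4 - 175*s/2 - 57*sqrt(2)*s - 105*sqrt(2)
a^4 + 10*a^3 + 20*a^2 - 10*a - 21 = (a - 1)*(a + 1)*(a + 3)*(a + 7)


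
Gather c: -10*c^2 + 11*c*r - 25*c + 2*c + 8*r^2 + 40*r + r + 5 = -10*c^2 + c*(11*r - 23) + 8*r^2 + 41*r + 5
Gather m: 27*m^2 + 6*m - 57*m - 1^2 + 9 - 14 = 27*m^2 - 51*m - 6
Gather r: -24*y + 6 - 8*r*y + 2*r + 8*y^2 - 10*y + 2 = r*(2 - 8*y) + 8*y^2 - 34*y + 8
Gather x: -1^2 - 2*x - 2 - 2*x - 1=-4*x - 4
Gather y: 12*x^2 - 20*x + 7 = 12*x^2 - 20*x + 7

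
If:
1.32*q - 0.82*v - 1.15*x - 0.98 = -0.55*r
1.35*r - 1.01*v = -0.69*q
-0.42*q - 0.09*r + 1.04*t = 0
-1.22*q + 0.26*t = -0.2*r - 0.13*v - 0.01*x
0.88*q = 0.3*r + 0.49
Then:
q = 5.03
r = 13.12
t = 3.17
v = 20.97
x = -3.76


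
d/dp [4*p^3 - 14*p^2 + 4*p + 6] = 12*p^2 - 28*p + 4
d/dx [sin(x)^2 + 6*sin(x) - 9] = 2*(sin(x) + 3)*cos(x)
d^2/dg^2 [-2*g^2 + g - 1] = -4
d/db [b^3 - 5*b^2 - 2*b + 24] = 3*b^2 - 10*b - 2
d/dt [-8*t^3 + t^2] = 2*t*(1 - 12*t)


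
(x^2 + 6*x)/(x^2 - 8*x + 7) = x*(x + 6)/(x^2 - 8*x + 7)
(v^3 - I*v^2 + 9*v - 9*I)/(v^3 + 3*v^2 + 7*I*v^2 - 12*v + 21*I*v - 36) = (v^2 - 4*I*v - 3)/(v^2 + v*(3 + 4*I) + 12*I)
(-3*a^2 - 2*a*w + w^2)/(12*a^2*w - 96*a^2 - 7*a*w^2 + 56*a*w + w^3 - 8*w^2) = (a + w)/(-4*a*w + 32*a + w^2 - 8*w)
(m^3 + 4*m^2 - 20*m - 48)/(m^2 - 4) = (m^2 + 2*m - 24)/(m - 2)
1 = 1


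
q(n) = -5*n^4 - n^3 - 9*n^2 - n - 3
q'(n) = -20*n^3 - 3*n^2 - 18*n - 1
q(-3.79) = -1105.68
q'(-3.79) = 1112.93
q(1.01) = -19.42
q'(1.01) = -42.85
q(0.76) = -11.07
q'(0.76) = -25.19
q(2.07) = -144.31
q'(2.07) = -228.51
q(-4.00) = -1359.00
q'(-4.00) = 1303.00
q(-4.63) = -2389.75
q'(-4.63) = 2003.09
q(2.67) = -342.97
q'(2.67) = -451.13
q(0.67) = -9.02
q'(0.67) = -20.42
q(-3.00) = -459.00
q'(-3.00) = 566.00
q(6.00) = -7029.00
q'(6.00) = -4537.00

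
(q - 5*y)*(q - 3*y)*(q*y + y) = q^3*y - 8*q^2*y^2 + q^2*y + 15*q*y^3 - 8*q*y^2 + 15*y^3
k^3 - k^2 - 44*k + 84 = (k - 6)*(k - 2)*(k + 7)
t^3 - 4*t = t*(t - 2)*(t + 2)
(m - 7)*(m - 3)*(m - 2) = m^3 - 12*m^2 + 41*m - 42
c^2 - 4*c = c*(c - 4)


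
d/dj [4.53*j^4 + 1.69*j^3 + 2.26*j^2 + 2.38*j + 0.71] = 18.12*j^3 + 5.07*j^2 + 4.52*j + 2.38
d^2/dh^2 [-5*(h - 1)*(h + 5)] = -10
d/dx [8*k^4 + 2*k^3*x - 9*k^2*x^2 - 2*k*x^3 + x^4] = 2*k^3 - 18*k^2*x - 6*k*x^2 + 4*x^3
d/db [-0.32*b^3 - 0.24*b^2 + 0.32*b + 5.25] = -0.96*b^2 - 0.48*b + 0.32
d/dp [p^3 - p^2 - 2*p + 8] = 3*p^2 - 2*p - 2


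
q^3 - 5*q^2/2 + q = q*(q - 2)*(q - 1/2)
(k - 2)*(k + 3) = k^2 + k - 6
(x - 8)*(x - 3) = x^2 - 11*x + 24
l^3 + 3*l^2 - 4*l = l*(l - 1)*(l + 4)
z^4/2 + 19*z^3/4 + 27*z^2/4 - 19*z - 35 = (z/2 + 1)*(z - 2)*(z + 5/2)*(z + 7)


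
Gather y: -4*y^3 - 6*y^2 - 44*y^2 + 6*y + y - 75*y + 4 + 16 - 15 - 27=-4*y^3 - 50*y^2 - 68*y - 22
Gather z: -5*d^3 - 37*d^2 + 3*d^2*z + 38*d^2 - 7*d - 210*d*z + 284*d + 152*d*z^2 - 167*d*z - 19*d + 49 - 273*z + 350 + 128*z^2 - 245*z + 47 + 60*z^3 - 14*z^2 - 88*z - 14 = -5*d^3 + d^2 + 258*d + 60*z^3 + z^2*(152*d + 114) + z*(3*d^2 - 377*d - 606) + 432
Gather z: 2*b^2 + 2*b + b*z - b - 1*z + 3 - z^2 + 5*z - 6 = 2*b^2 + b - z^2 + z*(b + 4) - 3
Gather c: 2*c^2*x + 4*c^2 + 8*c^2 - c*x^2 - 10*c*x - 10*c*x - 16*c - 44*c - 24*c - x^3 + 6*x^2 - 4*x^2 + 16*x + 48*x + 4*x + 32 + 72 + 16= c^2*(2*x + 12) + c*(-x^2 - 20*x - 84) - x^3 + 2*x^2 + 68*x + 120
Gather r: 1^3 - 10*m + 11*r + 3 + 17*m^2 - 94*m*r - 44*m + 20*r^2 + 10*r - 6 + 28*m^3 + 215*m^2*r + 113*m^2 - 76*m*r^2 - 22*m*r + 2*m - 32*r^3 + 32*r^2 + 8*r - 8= 28*m^3 + 130*m^2 - 52*m - 32*r^3 + r^2*(52 - 76*m) + r*(215*m^2 - 116*m + 29) - 10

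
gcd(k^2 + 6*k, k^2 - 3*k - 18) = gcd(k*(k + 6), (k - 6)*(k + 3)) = 1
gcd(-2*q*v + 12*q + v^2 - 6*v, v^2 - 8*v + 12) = v - 6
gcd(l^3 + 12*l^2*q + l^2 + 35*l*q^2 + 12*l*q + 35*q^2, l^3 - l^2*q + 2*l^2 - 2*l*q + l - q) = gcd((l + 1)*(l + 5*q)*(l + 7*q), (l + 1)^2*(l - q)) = l + 1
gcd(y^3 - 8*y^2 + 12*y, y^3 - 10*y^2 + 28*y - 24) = y^2 - 8*y + 12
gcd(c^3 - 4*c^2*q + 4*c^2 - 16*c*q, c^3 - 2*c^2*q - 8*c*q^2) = -c^2 + 4*c*q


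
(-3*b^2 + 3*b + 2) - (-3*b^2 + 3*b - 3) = 5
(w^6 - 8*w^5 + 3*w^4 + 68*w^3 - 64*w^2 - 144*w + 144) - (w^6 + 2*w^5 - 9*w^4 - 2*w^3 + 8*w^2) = -10*w^5 + 12*w^4 + 70*w^3 - 72*w^2 - 144*w + 144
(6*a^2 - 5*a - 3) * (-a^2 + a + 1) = -6*a^4 + 11*a^3 + 4*a^2 - 8*a - 3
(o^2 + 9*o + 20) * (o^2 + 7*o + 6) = o^4 + 16*o^3 + 89*o^2 + 194*o + 120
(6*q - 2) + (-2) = 6*q - 4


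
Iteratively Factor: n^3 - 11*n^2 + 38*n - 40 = (n - 2)*(n^2 - 9*n + 20) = (n - 4)*(n - 2)*(n - 5)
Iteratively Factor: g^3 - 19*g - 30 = (g + 2)*(g^2 - 2*g - 15) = (g - 5)*(g + 2)*(g + 3)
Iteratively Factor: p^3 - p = (p)*(p^2 - 1) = p*(p + 1)*(p - 1)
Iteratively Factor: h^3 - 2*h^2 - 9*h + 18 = (h - 3)*(h^2 + h - 6) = (h - 3)*(h + 3)*(h - 2)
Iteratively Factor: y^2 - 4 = (y - 2)*(y + 2)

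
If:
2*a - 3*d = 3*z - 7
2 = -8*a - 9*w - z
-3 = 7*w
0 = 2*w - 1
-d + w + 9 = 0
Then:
No Solution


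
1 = 1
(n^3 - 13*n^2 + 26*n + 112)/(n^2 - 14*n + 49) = (n^2 - 6*n - 16)/(n - 7)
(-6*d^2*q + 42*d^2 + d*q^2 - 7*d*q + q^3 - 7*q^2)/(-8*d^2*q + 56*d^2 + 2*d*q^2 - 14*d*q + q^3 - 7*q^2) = (3*d + q)/(4*d + q)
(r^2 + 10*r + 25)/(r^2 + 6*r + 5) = (r + 5)/(r + 1)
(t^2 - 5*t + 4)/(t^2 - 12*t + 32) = (t - 1)/(t - 8)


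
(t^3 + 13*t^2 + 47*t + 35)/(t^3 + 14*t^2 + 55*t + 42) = (t + 5)/(t + 6)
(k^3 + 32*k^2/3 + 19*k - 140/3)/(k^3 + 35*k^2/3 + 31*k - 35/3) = (3*k - 4)/(3*k - 1)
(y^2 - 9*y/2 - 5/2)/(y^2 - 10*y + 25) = (y + 1/2)/(y - 5)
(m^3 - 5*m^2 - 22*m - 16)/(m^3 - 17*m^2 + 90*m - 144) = (m^2 + 3*m + 2)/(m^2 - 9*m + 18)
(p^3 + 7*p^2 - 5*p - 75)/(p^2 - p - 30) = (p^2 + 2*p - 15)/(p - 6)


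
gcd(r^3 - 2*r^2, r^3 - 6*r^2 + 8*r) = r^2 - 2*r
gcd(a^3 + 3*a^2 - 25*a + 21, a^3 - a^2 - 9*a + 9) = a^2 - 4*a + 3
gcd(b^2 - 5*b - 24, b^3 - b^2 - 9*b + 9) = b + 3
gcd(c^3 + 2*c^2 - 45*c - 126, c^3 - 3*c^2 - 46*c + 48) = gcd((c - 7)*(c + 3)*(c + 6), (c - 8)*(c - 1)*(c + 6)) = c + 6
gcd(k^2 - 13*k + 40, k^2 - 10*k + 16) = k - 8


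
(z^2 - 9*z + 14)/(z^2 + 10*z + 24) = (z^2 - 9*z + 14)/(z^2 + 10*z + 24)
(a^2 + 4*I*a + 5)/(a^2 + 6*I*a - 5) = (a - I)/(a + I)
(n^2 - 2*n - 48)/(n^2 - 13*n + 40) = (n + 6)/(n - 5)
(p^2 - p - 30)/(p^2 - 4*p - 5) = (-p^2 + p + 30)/(-p^2 + 4*p + 5)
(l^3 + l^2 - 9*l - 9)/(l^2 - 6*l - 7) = (l^2 - 9)/(l - 7)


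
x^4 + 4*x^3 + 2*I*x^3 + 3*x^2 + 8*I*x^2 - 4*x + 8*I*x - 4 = (x + 2)^2*(x + I)^2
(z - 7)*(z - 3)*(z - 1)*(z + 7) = z^4 - 4*z^3 - 46*z^2 + 196*z - 147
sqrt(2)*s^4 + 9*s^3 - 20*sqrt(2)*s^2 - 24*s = s*(s - 2*sqrt(2))*(s + 6*sqrt(2))*(sqrt(2)*s + 1)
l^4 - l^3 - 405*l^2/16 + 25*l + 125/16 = (l - 5)*(l - 5/4)*(l + 1/4)*(l + 5)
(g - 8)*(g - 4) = g^2 - 12*g + 32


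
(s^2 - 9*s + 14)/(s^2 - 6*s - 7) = (s - 2)/(s + 1)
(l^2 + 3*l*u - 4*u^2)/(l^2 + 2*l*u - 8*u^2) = (-l + u)/(-l + 2*u)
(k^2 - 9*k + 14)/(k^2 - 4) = (k - 7)/(k + 2)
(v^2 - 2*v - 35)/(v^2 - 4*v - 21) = (v + 5)/(v + 3)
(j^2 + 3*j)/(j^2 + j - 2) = j*(j + 3)/(j^2 + j - 2)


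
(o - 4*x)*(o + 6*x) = o^2 + 2*o*x - 24*x^2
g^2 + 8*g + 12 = (g + 2)*(g + 6)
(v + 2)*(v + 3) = v^2 + 5*v + 6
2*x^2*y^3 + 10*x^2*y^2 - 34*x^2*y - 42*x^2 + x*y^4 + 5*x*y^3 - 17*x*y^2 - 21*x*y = (2*x + y)*(y - 3)*(y + 7)*(x*y + x)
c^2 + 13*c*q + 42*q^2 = (c + 6*q)*(c + 7*q)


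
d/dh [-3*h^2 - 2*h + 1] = -6*h - 2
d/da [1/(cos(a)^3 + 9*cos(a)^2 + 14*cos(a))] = (3*sin(a) + 14*sin(a)/cos(a)^2 + 18*tan(a))/((cos(a) + 2)^2*(cos(a) + 7)^2)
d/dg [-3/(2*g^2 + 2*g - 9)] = 6*(2*g + 1)/(2*g^2 + 2*g - 9)^2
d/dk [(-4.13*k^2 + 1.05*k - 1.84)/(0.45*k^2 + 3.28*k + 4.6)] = (-14.0189*k^2 - 36.34*k + 10.8652)/(0.2025*k^4 + 2.952*k^3 + 14.8984*k^2 + 30.176*k + 21.16)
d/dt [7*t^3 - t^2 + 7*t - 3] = 21*t^2 - 2*t + 7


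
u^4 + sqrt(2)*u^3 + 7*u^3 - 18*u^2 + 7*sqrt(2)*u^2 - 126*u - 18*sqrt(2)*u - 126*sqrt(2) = (u + 7)*(u - 3*sqrt(2))*(u + sqrt(2))*(u + 3*sqrt(2))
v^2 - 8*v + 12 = (v - 6)*(v - 2)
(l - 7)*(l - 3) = l^2 - 10*l + 21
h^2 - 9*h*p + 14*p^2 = (h - 7*p)*(h - 2*p)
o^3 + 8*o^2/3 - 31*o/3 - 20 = (o - 3)*(o + 5/3)*(o + 4)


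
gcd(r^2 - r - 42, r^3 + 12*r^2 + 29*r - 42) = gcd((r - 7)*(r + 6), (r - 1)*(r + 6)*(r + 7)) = r + 6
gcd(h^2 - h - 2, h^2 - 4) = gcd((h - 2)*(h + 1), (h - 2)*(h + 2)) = h - 2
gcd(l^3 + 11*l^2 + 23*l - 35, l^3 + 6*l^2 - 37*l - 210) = l^2 + 12*l + 35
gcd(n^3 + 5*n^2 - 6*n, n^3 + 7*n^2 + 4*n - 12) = n^2 + 5*n - 6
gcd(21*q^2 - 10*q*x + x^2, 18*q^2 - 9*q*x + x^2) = -3*q + x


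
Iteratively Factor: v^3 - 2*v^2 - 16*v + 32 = (v - 4)*(v^2 + 2*v - 8) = (v - 4)*(v - 2)*(v + 4)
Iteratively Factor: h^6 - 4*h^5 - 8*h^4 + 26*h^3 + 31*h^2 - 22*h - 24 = (h - 3)*(h^5 - h^4 - 11*h^3 - 7*h^2 + 10*h + 8) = (h - 3)*(h + 1)*(h^4 - 2*h^3 - 9*h^2 + 2*h + 8) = (h - 3)*(h + 1)*(h + 2)*(h^3 - 4*h^2 - h + 4) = (h - 3)*(h - 1)*(h + 1)*(h + 2)*(h^2 - 3*h - 4) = (h - 3)*(h - 1)*(h + 1)^2*(h + 2)*(h - 4)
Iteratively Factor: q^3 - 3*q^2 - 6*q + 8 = (q - 4)*(q^2 + q - 2) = (q - 4)*(q + 2)*(q - 1)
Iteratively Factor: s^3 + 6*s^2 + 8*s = (s)*(s^2 + 6*s + 8) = s*(s + 2)*(s + 4)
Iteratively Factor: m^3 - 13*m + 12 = (m - 1)*(m^2 + m - 12) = (m - 1)*(m + 4)*(m - 3)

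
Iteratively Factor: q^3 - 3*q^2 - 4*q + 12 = (q - 2)*(q^2 - q - 6) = (q - 3)*(q - 2)*(q + 2)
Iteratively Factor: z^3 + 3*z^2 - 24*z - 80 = (z + 4)*(z^2 - z - 20) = (z - 5)*(z + 4)*(z + 4)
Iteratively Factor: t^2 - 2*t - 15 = (t - 5)*(t + 3)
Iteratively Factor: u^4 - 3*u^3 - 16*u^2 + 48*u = (u - 3)*(u^3 - 16*u) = u*(u - 3)*(u^2 - 16) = u*(u - 4)*(u - 3)*(u + 4)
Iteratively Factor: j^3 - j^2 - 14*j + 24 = (j - 3)*(j^2 + 2*j - 8) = (j - 3)*(j - 2)*(j + 4)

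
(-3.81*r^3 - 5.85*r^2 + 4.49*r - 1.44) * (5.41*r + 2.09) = -20.6121*r^4 - 39.6114*r^3 + 12.0644*r^2 + 1.5937*r - 3.0096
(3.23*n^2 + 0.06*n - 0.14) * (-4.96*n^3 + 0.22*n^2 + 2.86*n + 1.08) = -16.0208*n^5 + 0.413*n^4 + 9.9454*n^3 + 3.6292*n^2 - 0.3356*n - 0.1512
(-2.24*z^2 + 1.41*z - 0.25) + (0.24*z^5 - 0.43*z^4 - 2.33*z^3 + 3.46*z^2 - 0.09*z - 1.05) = 0.24*z^5 - 0.43*z^4 - 2.33*z^3 + 1.22*z^2 + 1.32*z - 1.3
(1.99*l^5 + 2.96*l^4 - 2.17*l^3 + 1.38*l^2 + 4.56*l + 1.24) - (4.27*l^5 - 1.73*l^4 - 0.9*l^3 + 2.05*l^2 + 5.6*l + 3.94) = -2.28*l^5 + 4.69*l^4 - 1.27*l^3 - 0.67*l^2 - 1.04*l - 2.7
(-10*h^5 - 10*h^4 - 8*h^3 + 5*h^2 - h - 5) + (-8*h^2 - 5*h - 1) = -10*h^5 - 10*h^4 - 8*h^3 - 3*h^2 - 6*h - 6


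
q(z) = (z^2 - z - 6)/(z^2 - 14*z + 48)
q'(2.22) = 0.09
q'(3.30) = 0.51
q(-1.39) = -0.04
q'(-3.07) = -0.06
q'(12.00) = -1.23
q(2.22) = -0.15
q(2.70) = -0.08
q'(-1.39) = -0.06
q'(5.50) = 44.00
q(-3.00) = 0.06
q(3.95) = 0.68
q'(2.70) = 0.21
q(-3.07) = 0.06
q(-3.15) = 0.07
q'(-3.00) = -0.06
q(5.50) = 15.00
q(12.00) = 5.25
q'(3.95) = 1.33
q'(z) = (14 - 2*z)*(z^2 - z - 6)/(z^2 - 14*z + 48)^2 + (2*z - 1)/(z^2 - 14*z + 48) = (-13*z^2 + 108*z - 132)/(z^4 - 28*z^3 + 292*z^2 - 1344*z + 2304)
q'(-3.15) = -0.06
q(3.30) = 0.13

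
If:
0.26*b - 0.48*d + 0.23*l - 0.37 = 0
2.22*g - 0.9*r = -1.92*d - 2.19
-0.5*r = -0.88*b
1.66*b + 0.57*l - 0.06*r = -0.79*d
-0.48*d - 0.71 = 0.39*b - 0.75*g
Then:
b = 1.40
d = -1.11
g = 0.97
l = -2.28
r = 2.46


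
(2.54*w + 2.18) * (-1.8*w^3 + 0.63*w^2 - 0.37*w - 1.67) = -4.572*w^4 - 2.3238*w^3 + 0.4336*w^2 - 5.0484*w - 3.6406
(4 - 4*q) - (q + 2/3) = 10/3 - 5*q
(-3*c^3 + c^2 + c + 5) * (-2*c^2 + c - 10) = 6*c^5 - 5*c^4 + 29*c^3 - 19*c^2 - 5*c - 50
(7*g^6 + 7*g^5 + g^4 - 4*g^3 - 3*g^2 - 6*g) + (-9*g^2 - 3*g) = 7*g^6 + 7*g^5 + g^4 - 4*g^3 - 12*g^2 - 9*g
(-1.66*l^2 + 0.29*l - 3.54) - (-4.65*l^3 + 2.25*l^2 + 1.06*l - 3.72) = 4.65*l^3 - 3.91*l^2 - 0.77*l + 0.18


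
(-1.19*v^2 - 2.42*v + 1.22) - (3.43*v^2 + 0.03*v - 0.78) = -4.62*v^2 - 2.45*v + 2.0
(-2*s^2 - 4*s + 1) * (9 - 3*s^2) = 6*s^4 + 12*s^3 - 21*s^2 - 36*s + 9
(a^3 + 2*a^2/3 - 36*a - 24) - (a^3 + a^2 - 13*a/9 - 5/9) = -a^2/3 - 311*a/9 - 211/9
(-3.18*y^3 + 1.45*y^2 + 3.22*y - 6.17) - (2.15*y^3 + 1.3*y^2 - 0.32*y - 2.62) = -5.33*y^3 + 0.15*y^2 + 3.54*y - 3.55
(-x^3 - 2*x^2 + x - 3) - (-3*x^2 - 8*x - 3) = -x^3 + x^2 + 9*x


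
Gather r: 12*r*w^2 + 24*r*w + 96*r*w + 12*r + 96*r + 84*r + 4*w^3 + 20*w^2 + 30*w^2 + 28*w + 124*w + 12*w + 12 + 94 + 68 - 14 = r*(12*w^2 + 120*w + 192) + 4*w^3 + 50*w^2 + 164*w + 160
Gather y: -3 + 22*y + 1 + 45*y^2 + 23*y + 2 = 45*y^2 + 45*y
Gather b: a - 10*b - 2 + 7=a - 10*b + 5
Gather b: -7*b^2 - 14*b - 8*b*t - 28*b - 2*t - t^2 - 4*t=-7*b^2 + b*(-8*t - 42) - t^2 - 6*t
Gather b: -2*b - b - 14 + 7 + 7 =-3*b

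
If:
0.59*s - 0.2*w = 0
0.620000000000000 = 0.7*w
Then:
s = 0.30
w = 0.89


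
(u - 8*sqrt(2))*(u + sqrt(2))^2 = u^3 - 6*sqrt(2)*u^2 - 30*u - 16*sqrt(2)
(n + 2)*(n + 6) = n^2 + 8*n + 12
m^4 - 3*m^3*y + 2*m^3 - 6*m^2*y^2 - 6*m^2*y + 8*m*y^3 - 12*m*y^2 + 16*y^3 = (m + 2)*(m - 4*y)*(m - y)*(m + 2*y)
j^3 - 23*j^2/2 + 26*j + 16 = (j - 8)*(j - 4)*(j + 1/2)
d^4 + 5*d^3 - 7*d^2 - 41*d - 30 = (d - 3)*(d + 1)*(d + 2)*(d + 5)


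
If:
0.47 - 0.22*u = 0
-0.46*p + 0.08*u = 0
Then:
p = 0.37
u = 2.14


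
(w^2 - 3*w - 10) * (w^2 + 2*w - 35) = w^4 - w^3 - 51*w^2 + 85*w + 350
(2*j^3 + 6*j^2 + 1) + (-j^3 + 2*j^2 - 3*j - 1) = j^3 + 8*j^2 - 3*j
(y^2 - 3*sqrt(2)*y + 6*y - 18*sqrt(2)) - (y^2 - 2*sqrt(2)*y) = -sqrt(2)*y + 6*y - 18*sqrt(2)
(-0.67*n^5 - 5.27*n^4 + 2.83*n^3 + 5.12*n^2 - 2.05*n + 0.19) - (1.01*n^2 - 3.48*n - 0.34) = -0.67*n^5 - 5.27*n^4 + 2.83*n^3 + 4.11*n^2 + 1.43*n + 0.53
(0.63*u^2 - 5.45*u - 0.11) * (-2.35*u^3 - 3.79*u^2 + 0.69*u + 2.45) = -1.4805*u^5 + 10.4198*u^4 + 21.3487*u^3 - 1.8001*u^2 - 13.4284*u - 0.2695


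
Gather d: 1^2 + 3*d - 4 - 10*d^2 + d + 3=-10*d^2 + 4*d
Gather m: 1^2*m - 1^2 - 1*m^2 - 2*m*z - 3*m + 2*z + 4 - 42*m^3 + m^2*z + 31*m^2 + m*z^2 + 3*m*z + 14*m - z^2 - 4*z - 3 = -42*m^3 + m^2*(z + 30) + m*(z^2 + z + 12) - z^2 - 2*z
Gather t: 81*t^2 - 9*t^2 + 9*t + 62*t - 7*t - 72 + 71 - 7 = 72*t^2 + 64*t - 8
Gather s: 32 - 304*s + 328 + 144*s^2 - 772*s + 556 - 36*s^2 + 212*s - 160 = 108*s^2 - 864*s + 756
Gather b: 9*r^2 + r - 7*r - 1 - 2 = 9*r^2 - 6*r - 3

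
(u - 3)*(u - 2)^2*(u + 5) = u^4 - 2*u^3 - 19*u^2 + 68*u - 60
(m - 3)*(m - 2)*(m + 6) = m^3 + m^2 - 24*m + 36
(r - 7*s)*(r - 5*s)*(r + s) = r^3 - 11*r^2*s + 23*r*s^2 + 35*s^3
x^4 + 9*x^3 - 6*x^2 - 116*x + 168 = (x - 2)^2*(x + 6)*(x + 7)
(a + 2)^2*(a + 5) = a^3 + 9*a^2 + 24*a + 20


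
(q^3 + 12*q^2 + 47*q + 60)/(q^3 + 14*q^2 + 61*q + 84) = (q + 5)/(q + 7)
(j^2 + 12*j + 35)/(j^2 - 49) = (j + 5)/(j - 7)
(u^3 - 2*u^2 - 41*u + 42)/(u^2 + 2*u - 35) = (u^3 - 2*u^2 - 41*u + 42)/(u^2 + 2*u - 35)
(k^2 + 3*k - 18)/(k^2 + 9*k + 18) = (k - 3)/(k + 3)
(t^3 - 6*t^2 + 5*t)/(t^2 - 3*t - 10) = t*(t - 1)/(t + 2)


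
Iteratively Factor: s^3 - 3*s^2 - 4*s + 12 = (s - 2)*(s^2 - s - 6) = (s - 2)*(s + 2)*(s - 3)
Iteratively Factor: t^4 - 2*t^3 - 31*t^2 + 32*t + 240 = (t + 4)*(t^3 - 6*t^2 - 7*t + 60) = (t - 4)*(t + 4)*(t^2 - 2*t - 15) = (t - 5)*(t - 4)*(t + 4)*(t + 3)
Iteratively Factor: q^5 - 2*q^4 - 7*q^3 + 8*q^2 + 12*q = (q - 3)*(q^4 + q^3 - 4*q^2 - 4*q) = (q - 3)*(q - 2)*(q^3 + 3*q^2 + 2*q) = (q - 3)*(q - 2)*(q + 2)*(q^2 + q) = (q - 3)*(q - 2)*(q + 1)*(q + 2)*(q)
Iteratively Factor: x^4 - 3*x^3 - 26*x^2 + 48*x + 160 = (x - 4)*(x^3 + x^2 - 22*x - 40) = (x - 4)*(x + 4)*(x^2 - 3*x - 10) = (x - 5)*(x - 4)*(x + 4)*(x + 2)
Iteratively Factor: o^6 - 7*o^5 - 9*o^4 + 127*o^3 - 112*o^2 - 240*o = (o - 4)*(o^5 - 3*o^4 - 21*o^3 + 43*o^2 + 60*o) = (o - 5)*(o - 4)*(o^4 + 2*o^3 - 11*o^2 - 12*o) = (o - 5)*(o - 4)*(o + 4)*(o^3 - 2*o^2 - 3*o) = (o - 5)*(o - 4)*(o + 1)*(o + 4)*(o^2 - 3*o) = o*(o - 5)*(o - 4)*(o + 1)*(o + 4)*(o - 3)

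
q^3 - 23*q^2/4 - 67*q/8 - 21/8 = (q - 7)*(q + 1/2)*(q + 3/4)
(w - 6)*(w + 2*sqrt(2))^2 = w^3 - 6*w^2 + 4*sqrt(2)*w^2 - 24*sqrt(2)*w + 8*w - 48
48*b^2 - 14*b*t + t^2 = (-8*b + t)*(-6*b + t)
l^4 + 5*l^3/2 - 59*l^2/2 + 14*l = l*(l - 4)*(l - 1/2)*(l + 7)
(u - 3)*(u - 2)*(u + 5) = u^3 - 19*u + 30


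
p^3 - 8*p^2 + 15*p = p*(p - 5)*(p - 3)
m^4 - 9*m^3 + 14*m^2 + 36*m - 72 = (m - 6)*(m - 3)*(m - 2)*(m + 2)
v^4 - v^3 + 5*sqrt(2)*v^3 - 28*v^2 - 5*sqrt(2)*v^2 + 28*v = v*(v - 1)*(v - 2*sqrt(2))*(v + 7*sqrt(2))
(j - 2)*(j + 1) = j^2 - j - 2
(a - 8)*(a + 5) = a^2 - 3*a - 40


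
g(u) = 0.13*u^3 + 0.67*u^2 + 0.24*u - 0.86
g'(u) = 0.39*u^2 + 1.34*u + 0.24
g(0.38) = -0.66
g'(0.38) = 0.81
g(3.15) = 10.61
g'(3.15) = 8.33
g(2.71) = 7.30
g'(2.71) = 6.74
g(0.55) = -0.50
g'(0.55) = 1.09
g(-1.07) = -0.51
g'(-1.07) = -0.75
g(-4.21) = 0.30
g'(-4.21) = 1.51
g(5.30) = 38.59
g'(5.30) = 18.30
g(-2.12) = 0.40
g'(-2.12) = -0.85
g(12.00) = 323.14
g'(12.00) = 72.48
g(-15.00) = -292.46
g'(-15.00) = 67.89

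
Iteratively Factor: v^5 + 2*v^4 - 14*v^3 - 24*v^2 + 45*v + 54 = (v + 1)*(v^4 + v^3 - 15*v^2 - 9*v + 54) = (v + 1)*(v + 3)*(v^3 - 2*v^2 - 9*v + 18) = (v + 1)*(v + 3)^2*(v^2 - 5*v + 6) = (v - 2)*(v + 1)*(v + 3)^2*(v - 3)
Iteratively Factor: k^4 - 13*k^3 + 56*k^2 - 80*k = (k - 4)*(k^3 - 9*k^2 + 20*k) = k*(k - 4)*(k^2 - 9*k + 20) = k*(k - 4)^2*(k - 5)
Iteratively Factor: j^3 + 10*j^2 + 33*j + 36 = (j + 3)*(j^2 + 7*j + 12) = (j + 3)*(j + 4)*(j + 3)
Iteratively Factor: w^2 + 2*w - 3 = (w - 1)*(w + 3)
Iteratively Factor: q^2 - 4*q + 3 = (q - 1)*(q - 3)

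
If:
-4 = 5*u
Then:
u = -4/5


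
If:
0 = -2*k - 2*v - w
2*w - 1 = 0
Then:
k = -v - 1/4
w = 1/2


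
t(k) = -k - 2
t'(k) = -1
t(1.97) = -3.97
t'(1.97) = -1.00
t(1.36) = -3.36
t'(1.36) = -1.00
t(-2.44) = 0.44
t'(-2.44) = -1.00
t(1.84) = -3.84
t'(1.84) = -1.00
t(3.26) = -5.26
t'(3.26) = -1.00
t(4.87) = -6.87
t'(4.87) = -1.00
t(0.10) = -2.10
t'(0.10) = -1.00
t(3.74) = -5.74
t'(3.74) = -1.00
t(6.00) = -8.00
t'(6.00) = -1.00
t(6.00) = -8.00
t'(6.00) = -1.00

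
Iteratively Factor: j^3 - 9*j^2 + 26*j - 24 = (j - 2)*(j^2 - 7*j + 12) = (j - 4)*(j - 2)*(j - 3)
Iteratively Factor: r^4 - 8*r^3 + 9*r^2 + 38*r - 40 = (r - 1)*(r^3 - 7*r^2 + 2*r + 40) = (r - 5)*(r - 1)*(r^2 - 2*r - 8) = (r - 5)*(r - 4)*(r - 1)*(r + 2)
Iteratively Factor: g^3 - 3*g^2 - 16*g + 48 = (g - 4)*(g^2 + g - 12) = (g - 4)*(g + 4)*(g - 3)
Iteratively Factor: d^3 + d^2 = (d + 1)*(d^2) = d*(d + 1)*(d)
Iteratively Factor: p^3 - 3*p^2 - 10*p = (p - 5)*(p^2 + 2*p) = p*(p - 5)*(p + 2)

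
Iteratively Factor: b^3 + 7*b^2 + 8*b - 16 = (b + 4)*(b^2 + 3*b - 4) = (b + 4)^2*(b - 1)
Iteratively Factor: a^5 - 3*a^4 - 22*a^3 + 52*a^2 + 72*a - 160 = (a - 5)*(a^4 + 2*a^3 - 12*a^2 - 8*a + 32) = (a - 5)*(a - 2)*(a^3 + 4*a^2 - 4*a - 16) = (a - 5)*(a - 2)^2*(a^2 + 6*a + 8) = (a - 5)*(a - 2)^2*(a + 2)*(a + 4)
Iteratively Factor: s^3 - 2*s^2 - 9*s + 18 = (s + 3)*(s^2 - 5*s + 6) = (s - 2)*(s + 3)*(s - 3)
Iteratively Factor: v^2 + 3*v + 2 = (v + 1)*(v + 2)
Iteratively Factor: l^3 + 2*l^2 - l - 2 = (l + 2)*(l^2 - 1) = (l + 1)*(l + 2)*(l - 1)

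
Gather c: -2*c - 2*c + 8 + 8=16 - 4*c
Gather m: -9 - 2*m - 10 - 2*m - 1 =-4*m - 20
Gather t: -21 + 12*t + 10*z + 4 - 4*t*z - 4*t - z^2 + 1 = t*(8 - 4*z) - z^2 + 10*z - 16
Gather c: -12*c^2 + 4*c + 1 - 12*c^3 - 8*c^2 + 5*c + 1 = -12*c^3 - 20*c^2 + 9*c + 2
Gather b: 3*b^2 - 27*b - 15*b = 3*b^2 - 42*b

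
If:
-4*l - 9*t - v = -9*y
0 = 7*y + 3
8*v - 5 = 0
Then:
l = -9*t/4 - 251/224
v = 5/8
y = -3/7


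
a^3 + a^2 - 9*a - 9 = (a - 3)*(a + 1)*(a + 3)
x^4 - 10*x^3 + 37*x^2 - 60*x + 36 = (x - 3)^2*(x - 2)^2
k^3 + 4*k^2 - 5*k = k*(k - 1)*(k + 5)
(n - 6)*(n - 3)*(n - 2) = n^3 - 11*n^2 + 36*n - 36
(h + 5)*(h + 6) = h^2 + 11*h + 30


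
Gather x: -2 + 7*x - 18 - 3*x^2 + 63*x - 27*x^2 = -30*x^2 + 70*x - 20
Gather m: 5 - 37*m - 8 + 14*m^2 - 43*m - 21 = 14*m^2 - 80*m - 24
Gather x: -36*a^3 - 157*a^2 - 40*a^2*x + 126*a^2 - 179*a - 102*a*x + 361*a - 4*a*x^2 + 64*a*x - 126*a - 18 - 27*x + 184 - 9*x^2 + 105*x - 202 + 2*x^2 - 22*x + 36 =-36*a^3 - 31*a^2 + 56*a + x^2*(-4*a - 7) + x*(-40*a^2 - 38*a + 56)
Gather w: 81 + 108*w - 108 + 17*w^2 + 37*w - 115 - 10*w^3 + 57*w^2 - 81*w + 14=-10*w^3 + 74*w^2 + 64*w - 128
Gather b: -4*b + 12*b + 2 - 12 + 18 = 8*b + 8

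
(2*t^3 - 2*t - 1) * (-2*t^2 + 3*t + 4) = -4*t^5 + 6*t^4 + 12*t^3 - 4*t^2 - 11*t - 4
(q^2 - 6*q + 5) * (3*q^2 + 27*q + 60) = 3*q^4 + 9*q^3 - 87*q^2 - 225*q + 300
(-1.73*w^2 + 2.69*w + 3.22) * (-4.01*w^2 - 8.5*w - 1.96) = 6.9373*w^4 + 3.9181*w^3 - 32.3864*w^2 - 32.6424*w - 6.3112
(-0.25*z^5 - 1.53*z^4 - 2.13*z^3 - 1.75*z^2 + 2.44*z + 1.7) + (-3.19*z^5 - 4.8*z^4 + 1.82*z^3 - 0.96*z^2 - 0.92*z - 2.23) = -3.44*z^5 - 6.33*z^4 - 0.31*z^3 - 2.71*z^2 + 1.52*z - 0.53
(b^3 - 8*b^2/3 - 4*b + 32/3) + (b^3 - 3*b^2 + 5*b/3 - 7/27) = 2*b^3 - 17*b^2/3 - 7*b/3 + 281/27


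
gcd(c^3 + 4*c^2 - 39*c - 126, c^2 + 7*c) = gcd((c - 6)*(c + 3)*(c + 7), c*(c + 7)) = c + 7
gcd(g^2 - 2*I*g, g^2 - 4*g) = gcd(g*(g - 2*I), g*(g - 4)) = g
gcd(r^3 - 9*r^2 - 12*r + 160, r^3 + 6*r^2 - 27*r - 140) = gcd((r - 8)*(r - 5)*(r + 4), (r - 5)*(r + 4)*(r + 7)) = r^2 - r - 20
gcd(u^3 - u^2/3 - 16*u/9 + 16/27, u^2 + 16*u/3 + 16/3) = u + 4/3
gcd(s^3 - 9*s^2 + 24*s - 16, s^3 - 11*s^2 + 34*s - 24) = s^2 - 5*s + 4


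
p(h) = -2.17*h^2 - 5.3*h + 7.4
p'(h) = -4.34*h - 5.3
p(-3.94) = -5.40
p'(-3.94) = 11.80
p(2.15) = -14.03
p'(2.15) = -14.63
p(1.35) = -3.71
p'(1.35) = -11.16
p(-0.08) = 7.81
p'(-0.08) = -4.95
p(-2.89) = 4.59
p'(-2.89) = 7.24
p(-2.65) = 6.21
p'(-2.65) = 6.20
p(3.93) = -46.94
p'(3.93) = -22.36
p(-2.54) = 6.86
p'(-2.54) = 5.72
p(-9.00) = -120.67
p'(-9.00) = 33.76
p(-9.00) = -120.67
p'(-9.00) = 33.76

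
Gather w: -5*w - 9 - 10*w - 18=-15*w - 27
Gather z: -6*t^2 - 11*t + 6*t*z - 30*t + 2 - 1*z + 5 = -6*t^2 - 41*t + z*(6*t - 1) + 7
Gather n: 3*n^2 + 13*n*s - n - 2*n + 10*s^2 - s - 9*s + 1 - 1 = 3*n^2 + n*(13*s - 3) + 10*s^2 - 10*s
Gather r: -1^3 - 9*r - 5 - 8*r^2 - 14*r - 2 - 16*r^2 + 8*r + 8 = -24*r^2 - 15*r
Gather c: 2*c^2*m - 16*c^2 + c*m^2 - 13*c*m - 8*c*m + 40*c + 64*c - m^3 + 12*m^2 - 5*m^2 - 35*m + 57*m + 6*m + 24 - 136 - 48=c^2*(2*m - 16) + c*(m^2 - 21*m + 104) - m^3 + 7*m^2 + 28*m - 160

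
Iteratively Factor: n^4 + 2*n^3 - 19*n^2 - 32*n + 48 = (n - 1)*(n^3 + 3*n^2 - 16*n - 48) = (n - 1)*(n + 3)*(n^2 - 16) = (n - 4)*(n - 1)*(n + 3)*(n + 4)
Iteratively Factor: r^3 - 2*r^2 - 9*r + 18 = (r + 3)*(r^2 - 5*r + 6) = (r - 3)*(r + 3)*(r - 2)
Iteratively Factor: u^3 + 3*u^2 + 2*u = (u + 1)*(u^2 + 2*u) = u*(u + 1)*(u + 2)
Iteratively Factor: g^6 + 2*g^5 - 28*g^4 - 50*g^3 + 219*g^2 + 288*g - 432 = (g - 1)*(g^5 + 3*g^4 - 25*g^3 - 75*g^2 + 144*g + 432) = (g - 4)*(g - 1)*(g^4 + 7*g^3 + 3*g^2 - 63*g - 108) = (g - 4)*(g - 1)*(g + 3)*(g^3 + 4*g^2 - 9*g - 36) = (g - 4)*(g - 1)*(g + 3)*(g + 4)*(g^2 - 9) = (g - 4)*(g - 3)*(g - 1)*(g + 3)*(g + 4)*(g + 3)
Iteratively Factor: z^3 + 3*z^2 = (z)*(z^2 + 3*z) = z^2*(z + 3)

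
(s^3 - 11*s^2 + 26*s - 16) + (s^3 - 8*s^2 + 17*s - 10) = 2*s^3 - 19*s^2 + 43*s - 26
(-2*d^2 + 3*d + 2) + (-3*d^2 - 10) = -5*d^2 + 3*d - 8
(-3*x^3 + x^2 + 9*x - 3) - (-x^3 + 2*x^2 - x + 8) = -2*x^3 - x^2 + 10*x - 11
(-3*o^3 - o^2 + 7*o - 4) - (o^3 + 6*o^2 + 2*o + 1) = -4*o^3 - 7*o^2 + 5*o - 5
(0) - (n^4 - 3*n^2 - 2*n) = -n^4 + 3*n^2 + 2*n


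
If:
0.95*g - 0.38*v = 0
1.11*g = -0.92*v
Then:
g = 0.00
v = 0.00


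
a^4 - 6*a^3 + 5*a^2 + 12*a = a*(a - 4)*(a - 3)*(a + 1)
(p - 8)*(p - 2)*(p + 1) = p^3 - 9*p^2 + 6*p + 16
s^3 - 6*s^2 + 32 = (s - 4)^2*(s + 2)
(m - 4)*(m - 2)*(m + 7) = m^3 + m^2 - 34*m + 56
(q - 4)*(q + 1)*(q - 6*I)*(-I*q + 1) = -I*q^4 - 5*q^3 + 3*I*q^3 + 15*q^2 - 2*I*q^2 + 20*q + 18*I*q + 24*I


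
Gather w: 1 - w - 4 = -w - 3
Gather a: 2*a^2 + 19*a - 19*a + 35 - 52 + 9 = 2*a^2 - 8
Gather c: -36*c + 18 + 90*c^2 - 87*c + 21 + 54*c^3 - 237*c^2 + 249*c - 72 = 54*c^3 - 147*c^2 + 126*c - 33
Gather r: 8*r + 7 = 8*r + 7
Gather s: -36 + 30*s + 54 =30*s + 18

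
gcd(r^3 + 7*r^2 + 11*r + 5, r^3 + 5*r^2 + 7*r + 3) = r^2 + 2*r + 1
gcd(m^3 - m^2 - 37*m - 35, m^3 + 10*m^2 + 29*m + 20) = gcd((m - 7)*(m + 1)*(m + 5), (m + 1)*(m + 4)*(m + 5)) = m^2 + 6*m + 5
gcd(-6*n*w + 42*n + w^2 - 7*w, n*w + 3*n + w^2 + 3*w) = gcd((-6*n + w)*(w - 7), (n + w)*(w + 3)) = 1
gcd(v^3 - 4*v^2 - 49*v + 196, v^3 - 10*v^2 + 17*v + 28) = v^2 - 11*v + 28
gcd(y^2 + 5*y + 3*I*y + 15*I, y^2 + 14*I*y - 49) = 1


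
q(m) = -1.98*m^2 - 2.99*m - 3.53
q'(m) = -3.96*m - 2.99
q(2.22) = -19.93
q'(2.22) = -11.78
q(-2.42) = -7.89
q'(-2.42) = 6.59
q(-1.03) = -2.55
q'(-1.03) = 1.09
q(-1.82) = -4.65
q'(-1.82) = 4.22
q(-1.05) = -2.57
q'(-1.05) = 1.17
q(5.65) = -83.63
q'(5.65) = -25.36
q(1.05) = -8.85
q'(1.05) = -7.15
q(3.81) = -43.66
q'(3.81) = -18.08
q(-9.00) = -137.00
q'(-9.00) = 32.65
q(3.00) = -30.32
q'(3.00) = -14.87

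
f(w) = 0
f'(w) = 0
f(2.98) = 0.00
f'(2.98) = 0.00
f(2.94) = 0.00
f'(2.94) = 0.00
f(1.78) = 0.00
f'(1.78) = 0.00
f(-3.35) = 0.00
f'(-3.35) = 0.00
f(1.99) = 0.00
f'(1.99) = 0.00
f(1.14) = 0.00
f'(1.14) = 0.00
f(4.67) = 0.00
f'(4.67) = 0.00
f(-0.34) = 0.00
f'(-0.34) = 0.00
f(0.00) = 0.00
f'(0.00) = 0.00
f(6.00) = 0.00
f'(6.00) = 0.00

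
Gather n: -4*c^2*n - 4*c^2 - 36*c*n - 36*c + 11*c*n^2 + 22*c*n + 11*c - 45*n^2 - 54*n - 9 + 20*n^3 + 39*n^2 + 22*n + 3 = -4*c^2 - 25*c + 20*n^3 + n^2*(11*c - 6) + n*(-4*c^2 - 14*c - 32) - 6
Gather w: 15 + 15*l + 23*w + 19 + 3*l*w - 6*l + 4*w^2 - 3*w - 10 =9*l + 4*w^2 + w*(3*l + 20) + 24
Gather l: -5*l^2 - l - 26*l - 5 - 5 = -5*l^2 - 27*l - 10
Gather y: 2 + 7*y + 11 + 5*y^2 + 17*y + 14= 5*y^2 + 24*y + 27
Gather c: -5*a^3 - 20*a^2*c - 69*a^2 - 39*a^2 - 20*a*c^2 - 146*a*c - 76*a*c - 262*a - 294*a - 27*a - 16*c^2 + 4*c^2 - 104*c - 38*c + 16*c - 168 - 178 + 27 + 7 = -5*a^3 - 108*a^2 - 583*a + c^2*(-20*a - 12) + c*(-20*a^2 - 222*a - 126) - 312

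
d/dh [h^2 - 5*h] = 2*h - 5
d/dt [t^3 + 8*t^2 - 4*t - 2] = 3*t^2 + 16*t - 4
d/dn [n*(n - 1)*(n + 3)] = 3*n^2 + 4*n - 3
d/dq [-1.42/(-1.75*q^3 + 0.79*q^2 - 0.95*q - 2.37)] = (-7.455*q^2 + 2.2436*q - 1.349)/(1.75*q^3 - 0.79*q^2 + 0.95*q + 2.37)^2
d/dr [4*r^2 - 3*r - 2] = 8*r - 3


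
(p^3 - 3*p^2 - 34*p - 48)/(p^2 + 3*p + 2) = (p^2 - 5*p - 24)/(p + 1)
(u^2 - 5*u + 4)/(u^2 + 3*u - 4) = (u - 4)/(u + 4)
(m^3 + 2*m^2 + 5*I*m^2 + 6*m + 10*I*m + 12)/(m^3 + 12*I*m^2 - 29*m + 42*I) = (m + 2)/(m + 7*I)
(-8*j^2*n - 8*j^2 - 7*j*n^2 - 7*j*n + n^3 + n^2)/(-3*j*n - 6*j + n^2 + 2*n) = (8*j^2*n + 8*j^2 + 7*j*n^2 + 7*j*n - n^3 - n^2)/(3*j*n + 6*j - n^2 - 2*n)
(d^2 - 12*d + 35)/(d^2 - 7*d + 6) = (d^2 - 12*d + 35)/(d^2 - 7*d + 6)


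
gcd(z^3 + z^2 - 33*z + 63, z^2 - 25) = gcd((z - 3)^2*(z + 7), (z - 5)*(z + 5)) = 1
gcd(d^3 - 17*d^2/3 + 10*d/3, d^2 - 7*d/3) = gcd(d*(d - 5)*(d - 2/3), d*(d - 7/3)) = d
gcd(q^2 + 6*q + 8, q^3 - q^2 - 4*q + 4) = q + 2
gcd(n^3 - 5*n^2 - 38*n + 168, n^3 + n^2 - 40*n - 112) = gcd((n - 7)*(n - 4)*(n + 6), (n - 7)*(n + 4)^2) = n - 7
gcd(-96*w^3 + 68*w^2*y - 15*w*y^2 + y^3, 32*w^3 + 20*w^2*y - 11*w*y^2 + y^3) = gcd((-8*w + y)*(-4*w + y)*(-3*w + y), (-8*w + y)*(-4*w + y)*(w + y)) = 32*w^2 - 12*w*y + y^2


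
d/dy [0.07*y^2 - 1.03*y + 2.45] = 0.14*y - 1.03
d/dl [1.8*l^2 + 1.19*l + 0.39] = 3.6*l + 1.19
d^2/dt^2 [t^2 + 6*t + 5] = 2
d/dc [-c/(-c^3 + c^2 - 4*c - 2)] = (c^3 - c^2 - c*(3*c^2 - 2*c + 4) + 4*c + 2)/(c^3 - c^2 + 4*c + 2)^2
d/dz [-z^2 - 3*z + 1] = -2*z - 3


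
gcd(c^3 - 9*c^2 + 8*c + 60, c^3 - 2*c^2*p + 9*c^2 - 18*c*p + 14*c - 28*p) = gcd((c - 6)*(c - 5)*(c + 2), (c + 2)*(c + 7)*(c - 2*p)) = c + 2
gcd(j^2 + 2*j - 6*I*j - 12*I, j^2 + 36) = j - 6*I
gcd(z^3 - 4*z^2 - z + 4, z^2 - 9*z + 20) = z - 4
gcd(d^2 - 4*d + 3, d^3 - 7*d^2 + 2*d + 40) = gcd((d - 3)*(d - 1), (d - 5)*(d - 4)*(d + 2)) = 1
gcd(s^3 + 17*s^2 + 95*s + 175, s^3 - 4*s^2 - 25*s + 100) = s + 5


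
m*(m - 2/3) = m^2 - 2*m/3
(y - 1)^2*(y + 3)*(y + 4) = y^4 + 5*y^3 - y^2 - 17*y + 12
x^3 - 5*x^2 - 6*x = x*(x - 6)*(x + 1)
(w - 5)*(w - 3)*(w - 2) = w^3 - 10*w^2 + 31*w - 30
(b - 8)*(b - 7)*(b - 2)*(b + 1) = b^4 - 16*b^3 + 69*b^2 - 26*b - 112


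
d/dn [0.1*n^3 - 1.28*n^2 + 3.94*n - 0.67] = 0.3*n^2 - 2.56*n + 3.94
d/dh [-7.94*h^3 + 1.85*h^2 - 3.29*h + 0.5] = -23.82*h^2 + 3.7*h - 3.29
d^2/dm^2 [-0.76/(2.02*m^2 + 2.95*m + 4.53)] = (6.202208*m^2 + 9.05768*m - 0.76*(4.04*m + 2.95)*(8.08*m + 5.9) + 13.908912)/(2.02*m^2 + 2.95*m + 4.53)^3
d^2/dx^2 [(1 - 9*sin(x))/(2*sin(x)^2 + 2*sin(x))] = (9*sin(x) - 22 + 1/sin(x) + 4/sin(x)^2 + 2/sin(x)^3)/(2*(sin(x) + 1)^2)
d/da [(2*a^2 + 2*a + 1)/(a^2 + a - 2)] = -(10*a + 5)/(a^2 + a - 2)^2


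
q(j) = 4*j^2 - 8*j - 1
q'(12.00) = 88.00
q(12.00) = 479.00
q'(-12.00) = -104.00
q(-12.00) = 671.00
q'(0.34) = -5.28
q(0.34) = -3.26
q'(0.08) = -7.36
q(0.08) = -1.61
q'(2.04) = 8.32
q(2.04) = -0.67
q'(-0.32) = -10.56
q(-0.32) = 1.97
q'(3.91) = 23.28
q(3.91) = 28.87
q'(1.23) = 1.84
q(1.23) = -4.79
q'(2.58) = 12.64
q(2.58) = 4.99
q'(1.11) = 0.88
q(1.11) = -4.95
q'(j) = 8*j - 8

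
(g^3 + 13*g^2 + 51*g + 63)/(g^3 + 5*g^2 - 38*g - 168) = (g^2 + 6*g + 9)/(g^2 - 2*g - 24)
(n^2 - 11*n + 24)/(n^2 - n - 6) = (n - 8)/(n + 2)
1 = 1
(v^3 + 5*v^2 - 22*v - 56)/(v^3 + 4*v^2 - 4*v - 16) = (v^2 + 3*v - 28)/(v^2 + 2*v - 8)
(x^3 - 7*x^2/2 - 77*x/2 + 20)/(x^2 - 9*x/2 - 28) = (2*x^2 + 9*x - 5)/(2*x + 7)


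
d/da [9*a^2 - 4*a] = 18*a - 4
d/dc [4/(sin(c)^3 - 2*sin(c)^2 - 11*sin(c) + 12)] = 4*(-3*sin(c)^2 + 4*sin(c) + 11)*cos(c)/(sin(c)^3 - 2*sin(c)^2 - 11*sin(c) + 12)^2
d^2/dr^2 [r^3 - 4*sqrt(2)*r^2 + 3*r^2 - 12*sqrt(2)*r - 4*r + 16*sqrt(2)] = 6*r - 8*sqrt(2) + 6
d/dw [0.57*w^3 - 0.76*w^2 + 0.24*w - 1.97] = 1.71*w^2 - 1.52*w + 0.24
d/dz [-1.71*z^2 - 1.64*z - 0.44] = -3.42*z - 1.64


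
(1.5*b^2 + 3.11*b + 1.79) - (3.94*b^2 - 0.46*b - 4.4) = -2.44*b^2 + 3.57*b + 6.19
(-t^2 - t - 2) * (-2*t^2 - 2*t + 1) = 2*t^4 + 4*t^3 + 5*t^2 + 3*t - 2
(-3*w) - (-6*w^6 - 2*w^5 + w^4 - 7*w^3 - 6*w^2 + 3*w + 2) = 6*w^6 + 2*w^5 - w^4 + 7*w^3 + 6*w^2 - 6*w - 2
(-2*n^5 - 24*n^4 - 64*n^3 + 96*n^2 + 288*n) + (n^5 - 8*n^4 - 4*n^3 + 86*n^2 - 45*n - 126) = -n^5 - 32*n^4 - 68*n^3 + 182*n^2 + 243*n - 126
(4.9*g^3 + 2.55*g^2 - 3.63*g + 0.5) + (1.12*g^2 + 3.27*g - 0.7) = 4.9*g^3 + 3.67*g^2 - 0.36*g - 0.2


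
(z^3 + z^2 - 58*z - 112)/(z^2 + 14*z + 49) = (z^2 - 6*z - 16)/(z + 7)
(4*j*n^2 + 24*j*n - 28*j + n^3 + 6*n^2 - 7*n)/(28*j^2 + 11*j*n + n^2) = (n^2 + 6*n - 7)/(7*j + n)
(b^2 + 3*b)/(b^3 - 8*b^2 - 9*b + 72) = b/(b^2 - 11*b + 24)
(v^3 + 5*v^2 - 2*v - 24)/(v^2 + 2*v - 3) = (v^2 + 2*v - 8)/(v - 1)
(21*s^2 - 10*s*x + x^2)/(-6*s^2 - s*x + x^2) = (-7*s + x)/(2*s + x)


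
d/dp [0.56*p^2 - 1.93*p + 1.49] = 1.12*p - 1.93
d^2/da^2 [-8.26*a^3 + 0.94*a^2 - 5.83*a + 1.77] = 1.88 - 49.56*a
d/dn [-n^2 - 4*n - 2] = -2*n - 4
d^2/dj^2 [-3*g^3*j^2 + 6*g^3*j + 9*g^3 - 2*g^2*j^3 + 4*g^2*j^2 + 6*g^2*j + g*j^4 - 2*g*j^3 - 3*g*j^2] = 2*g*(-3*g^2 - 6*g*j + 4*g + 6*j^2 - 6*j - 3)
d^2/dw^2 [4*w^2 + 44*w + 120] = 8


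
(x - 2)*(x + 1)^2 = x^3 - 3*x - 2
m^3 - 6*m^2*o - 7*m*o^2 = m*(m - 7*o)*(m + o)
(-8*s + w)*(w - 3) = -8*s*w + 24*s + w^2 - 3*w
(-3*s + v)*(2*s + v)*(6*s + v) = -36*s^3 - 12*s^2*v + 5*s*v^2 + v^3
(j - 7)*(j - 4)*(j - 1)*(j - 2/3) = j^4 - 38*j^3/3 + 47*j^2 - 54*j + 56/3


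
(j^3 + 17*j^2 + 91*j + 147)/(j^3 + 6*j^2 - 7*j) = (j^2 + 10*j + 21)/(j*(j - 1))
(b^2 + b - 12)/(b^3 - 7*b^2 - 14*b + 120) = (b - 3)/(b^2 - 11*b + 30)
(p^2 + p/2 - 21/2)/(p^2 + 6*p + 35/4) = 2*(p - 3)/(2*p + 5)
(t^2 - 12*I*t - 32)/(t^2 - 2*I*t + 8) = (t - 8*I)/(t + 2*I)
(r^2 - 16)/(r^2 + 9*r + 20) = (r - 4)/(r + 5)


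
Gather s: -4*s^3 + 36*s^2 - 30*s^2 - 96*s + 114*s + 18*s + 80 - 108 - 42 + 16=-4*s^3 + 6*s^2 + 36*s - 54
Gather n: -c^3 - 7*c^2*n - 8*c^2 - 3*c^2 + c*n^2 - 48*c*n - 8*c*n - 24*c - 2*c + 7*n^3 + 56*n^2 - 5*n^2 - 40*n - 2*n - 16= -c^3 - 11*c^2 - 26*c + 7*n^3 + n^2*(c + 51) + n*(-7*c^2 - 56*c - 42) - 16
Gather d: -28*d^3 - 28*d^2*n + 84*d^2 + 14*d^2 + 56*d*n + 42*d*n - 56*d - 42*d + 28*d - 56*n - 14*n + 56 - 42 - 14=-28*d^3 + d^2*(98 - 28*n) + d*(98*n - 70) - 70*n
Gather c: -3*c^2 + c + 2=-3*c^2 + c + 2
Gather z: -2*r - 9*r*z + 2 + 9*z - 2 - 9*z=-9*r*z - 2*r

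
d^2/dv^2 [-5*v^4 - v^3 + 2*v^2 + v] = -60*v^2 - 6*v + 4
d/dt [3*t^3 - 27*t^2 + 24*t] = 9*t^2 - 54*t + 24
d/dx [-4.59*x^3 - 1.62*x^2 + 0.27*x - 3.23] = -13.77*x^2 - 3.24*x + 0.27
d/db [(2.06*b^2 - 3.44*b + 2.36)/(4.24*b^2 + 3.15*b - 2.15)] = (21.0746*b^2 - 28.8708*b - 0.0379999999999994)/(17.9776*b^4 + 26.712*b^3 - 8.3095*b^2 - 13.545*b + 4.6225)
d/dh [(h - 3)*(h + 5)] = 2*h + 2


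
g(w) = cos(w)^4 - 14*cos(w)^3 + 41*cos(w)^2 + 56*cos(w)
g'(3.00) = 9.91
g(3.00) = -0.71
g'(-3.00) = -9.91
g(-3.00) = -0.71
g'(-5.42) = -70.41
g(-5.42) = 50.06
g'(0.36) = -34.96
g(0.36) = 77.61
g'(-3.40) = 16.90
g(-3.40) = -2.29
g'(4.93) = 70.09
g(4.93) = 13.86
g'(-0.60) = 54.95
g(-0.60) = 66.74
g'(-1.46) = 64.16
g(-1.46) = 6.67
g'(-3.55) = 22.92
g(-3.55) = -5.33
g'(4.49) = 34.95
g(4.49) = -10.20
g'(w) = -4*sin(w)*cos(w)^3 + 42*sin(w)*cos(w)^2 - 82*sin(w)*cos(w) - 56*sin(w)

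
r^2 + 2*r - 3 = (r - 1)*(r + 3)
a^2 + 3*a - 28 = (a - 4)*(a + 7)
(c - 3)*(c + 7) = c^2 + 4*c - 21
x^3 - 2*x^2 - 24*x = x*(x - 6)*(x + 4)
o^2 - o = o*(o - 1)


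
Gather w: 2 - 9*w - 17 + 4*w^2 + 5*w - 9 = 4*w^2 - 4*w - 24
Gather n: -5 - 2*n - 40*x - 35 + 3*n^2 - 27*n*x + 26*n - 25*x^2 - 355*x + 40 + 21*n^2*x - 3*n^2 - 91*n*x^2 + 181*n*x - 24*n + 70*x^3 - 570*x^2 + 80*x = 21*n^2*x + n*(-91*x^2 + 154*x) + 70*x^3 - 595*x^2 - 315*x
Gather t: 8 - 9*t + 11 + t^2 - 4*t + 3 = t^2 - 13*t + 22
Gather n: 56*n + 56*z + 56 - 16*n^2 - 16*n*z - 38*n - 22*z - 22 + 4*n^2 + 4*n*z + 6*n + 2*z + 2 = -12*n^2 + n*(24 - 12*z) + 36*z + 36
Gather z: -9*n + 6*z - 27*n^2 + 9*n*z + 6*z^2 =-27*n^2 - 9*n + 6*z^2 + z*(9*n + 6)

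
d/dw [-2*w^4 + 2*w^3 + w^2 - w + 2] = -8*w^3 + 6*w^2 + 2*w - 1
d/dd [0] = 0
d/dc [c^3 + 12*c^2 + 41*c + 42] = 3*c^2 + 24*c + 41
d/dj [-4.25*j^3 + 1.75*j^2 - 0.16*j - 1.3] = -12.75*j^2 + 3.5*j - 0.16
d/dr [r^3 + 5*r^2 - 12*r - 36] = 3*r^2 + 10*r - 12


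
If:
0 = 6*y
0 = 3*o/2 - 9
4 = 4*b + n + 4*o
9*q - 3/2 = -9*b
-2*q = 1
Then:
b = 2/3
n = -68/3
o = 6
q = -1/2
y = 0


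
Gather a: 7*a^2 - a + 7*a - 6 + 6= 7*a^2 + 6*a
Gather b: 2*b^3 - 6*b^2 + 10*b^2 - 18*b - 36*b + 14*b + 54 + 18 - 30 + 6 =2*b^3 + 4*b^2 - 40*b + 48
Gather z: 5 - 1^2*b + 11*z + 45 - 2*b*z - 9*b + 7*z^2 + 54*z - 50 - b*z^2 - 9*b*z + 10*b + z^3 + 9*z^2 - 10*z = z^3 + z^2*(16 - b) + z*(55 - 11*b)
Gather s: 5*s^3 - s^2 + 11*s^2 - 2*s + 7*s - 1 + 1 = 5*s^3 + 10*s^2 + 5*s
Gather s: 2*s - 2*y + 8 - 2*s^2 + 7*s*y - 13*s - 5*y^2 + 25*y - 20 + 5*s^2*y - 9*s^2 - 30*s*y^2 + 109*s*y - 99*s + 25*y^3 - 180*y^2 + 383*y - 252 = s^2*(5*y - 11) + s*(-30*y^2 + 116*y - 110) + 25*y^3 - 185*y^2 + 406*y - 264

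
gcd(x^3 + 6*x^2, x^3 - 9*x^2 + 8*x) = x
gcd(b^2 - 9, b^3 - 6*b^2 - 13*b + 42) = b + 3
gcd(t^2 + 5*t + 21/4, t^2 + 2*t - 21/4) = t + 7/2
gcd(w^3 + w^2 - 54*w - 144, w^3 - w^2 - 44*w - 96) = w^2 - 5*w - 24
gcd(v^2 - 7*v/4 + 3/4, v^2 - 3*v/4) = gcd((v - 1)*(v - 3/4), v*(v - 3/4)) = v - 3/4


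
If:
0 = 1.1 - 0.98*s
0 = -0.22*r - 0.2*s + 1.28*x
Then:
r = 5.81818181818182*x - 1.02040816326531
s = 1.12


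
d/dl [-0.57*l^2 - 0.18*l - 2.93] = -1.14*l - 0.18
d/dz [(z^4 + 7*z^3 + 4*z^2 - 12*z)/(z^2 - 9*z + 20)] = 2*(z^5 - 10*z^4 - 23*z^3 + 198*z^2 + 80*z - 120)/(z^4 - 18*z^3 + 121*z^2 - 360*z + 400)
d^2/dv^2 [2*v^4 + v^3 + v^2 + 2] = 24*v^2 + 6*v + 2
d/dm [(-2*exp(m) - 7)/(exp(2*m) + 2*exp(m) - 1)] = 2*((exp(m) + 1)*(2*exp(m) + 7) - exp(2*m) - 2*exp(m) + 1)*exp(m)/(exp(2*m) + 2*exp(m) - 1)^2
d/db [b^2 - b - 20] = 2*b - 1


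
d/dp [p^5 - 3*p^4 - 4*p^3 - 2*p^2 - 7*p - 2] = 5*p^4 - 12*p^3 - 12*p^2 - 4*p - 7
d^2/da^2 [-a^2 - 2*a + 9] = -2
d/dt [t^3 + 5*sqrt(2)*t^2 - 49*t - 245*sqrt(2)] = 3*t^2 + 10*sqrt(2)*t - 49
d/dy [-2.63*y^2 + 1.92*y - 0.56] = 1.92 - 5.26*y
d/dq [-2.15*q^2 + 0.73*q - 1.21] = 0.73 - 4.3*q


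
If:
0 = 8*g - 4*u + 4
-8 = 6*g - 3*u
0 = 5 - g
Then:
No Solution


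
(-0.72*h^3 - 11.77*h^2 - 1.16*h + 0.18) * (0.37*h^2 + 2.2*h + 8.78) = -0.2664*h^5 - 5.9389*h^4 - 32.6448*h^3 - 105.826*h^2 - 9.7888*h + 1.5804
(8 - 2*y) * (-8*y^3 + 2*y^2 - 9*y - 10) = 16*y^4 - 68*y^3 + 34*y^2 - 52*y - 80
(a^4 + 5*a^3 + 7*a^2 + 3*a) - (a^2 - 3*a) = a^4 + 5*a^3 + 6*a^2 + 6*a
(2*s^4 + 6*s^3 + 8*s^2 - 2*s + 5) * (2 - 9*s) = -18*s^5 - 50*s^4 - 60*s^3 + 34*s^2 - 49*s + 10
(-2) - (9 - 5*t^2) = 5*t^2 - 11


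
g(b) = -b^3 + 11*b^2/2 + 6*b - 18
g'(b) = -3*b^2 + 11*b + 6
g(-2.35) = 11.25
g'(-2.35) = -36.42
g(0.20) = -16.59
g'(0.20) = 8.08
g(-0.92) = -18.09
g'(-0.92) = -6.66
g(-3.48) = 69.87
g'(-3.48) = -68.61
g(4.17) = 30.15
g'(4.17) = -0.30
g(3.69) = 28.79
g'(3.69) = 5.74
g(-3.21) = 52.49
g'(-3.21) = -60.22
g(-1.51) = -11.08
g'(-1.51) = -17.45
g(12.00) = -882.00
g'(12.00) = -294.00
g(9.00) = -247.50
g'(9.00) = -138.00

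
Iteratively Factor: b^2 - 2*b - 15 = (b - 5)*(b + 3)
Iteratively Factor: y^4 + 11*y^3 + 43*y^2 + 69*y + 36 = (y + 1)*(y^3 + 10*y^2 + 33*y + 36) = (y + 1)*(y + 4)*(y^2 + 6*y + 9) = (y + 1)*(y + 3)*(y + 4)*(y + 3)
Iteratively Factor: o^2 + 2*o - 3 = (o + 3)*(o - 1)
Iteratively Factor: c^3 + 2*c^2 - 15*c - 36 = (c + 3)*(c^2 - c - 12) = (c + 3)^2*(c - 4)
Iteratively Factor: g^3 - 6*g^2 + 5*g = (g - 1)*(g^2 - 5*g) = g*(g - 1)*(g - 5)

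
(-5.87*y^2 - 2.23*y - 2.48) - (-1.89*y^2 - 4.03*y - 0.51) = -3.98*y^2 + 1.8*y - 1.97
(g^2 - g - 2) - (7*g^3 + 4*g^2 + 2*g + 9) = -7*g^3 - 3*g^2 - 3*g - 11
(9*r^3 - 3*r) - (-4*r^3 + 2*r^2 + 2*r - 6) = 13*r^3 - 2*r^2 - 5*r + 6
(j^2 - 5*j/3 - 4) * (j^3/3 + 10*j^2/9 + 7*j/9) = j^5/3 + 5*j^4/9 - 65*j^3/27 - 155*j^2/27 - 28*j/9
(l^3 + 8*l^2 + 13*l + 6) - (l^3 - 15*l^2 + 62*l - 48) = 23*l^2 - 49*l + 54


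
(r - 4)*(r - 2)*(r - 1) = r^3 - 7*r^2 + 14*r - 8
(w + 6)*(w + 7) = w^2 + 13*w + 42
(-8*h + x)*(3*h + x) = -24*h^2 - 5*h*x + x^2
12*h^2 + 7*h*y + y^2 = (3*h + y)*(4*h + y)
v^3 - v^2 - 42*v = v*(v - 7)*(v + 6)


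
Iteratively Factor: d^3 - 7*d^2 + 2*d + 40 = (d - 5)*(d^2 - 2*d - 8) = (d - 5)*(d + 2)*(d - 4)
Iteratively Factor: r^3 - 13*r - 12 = (r + 3)*(r^2 - 3*r - 4) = (r - 4)*(r + 3)*(r + 1)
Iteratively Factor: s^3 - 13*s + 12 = (s - 1)*(s^2 + s - 12) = (s - 3)*(s - 1)*(s + 4)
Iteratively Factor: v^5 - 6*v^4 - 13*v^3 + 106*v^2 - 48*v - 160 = (v + 1)*(v^4 - 7*v^3 - 6*v^2 + 112*v - 160) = (v - 2)*(v + 1)*(v^3 - 5*v^2 - 16*v + 80) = (v - 5)*(v - 2)*(v + 1)*(v^2 - 16) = (v - 5)*(v - 4)*(v - 2)*(v + 1)*(v + 4)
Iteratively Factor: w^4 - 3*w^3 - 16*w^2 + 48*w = (w + 4)*(w^3 - 7*w^2 + 12*w) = w*(w + 4)*(w^2 - 7*w + 12) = w*(w - 4)*(w + 4)*(w - 3)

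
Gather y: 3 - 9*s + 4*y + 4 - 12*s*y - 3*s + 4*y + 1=-12*s + y*(8 - 12*s) + 8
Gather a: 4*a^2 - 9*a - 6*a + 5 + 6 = 4*a^2 - 15*a + 11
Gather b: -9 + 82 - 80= -7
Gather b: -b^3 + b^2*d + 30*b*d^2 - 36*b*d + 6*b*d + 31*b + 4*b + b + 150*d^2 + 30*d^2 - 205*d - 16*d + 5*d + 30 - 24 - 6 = -b^3 + b^2*d + b*(30*d^2 - 30*d + 36) + 180*d^2 - 216*d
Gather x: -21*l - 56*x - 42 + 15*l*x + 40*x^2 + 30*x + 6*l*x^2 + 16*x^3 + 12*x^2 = -21*l + 16*x^3 + x^2*(6*l + 52) + x*(15*l - 26) - 42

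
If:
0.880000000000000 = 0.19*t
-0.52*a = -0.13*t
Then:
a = 1.16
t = 4.63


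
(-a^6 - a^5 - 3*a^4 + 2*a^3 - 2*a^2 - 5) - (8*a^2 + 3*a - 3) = -a^6 - a^5 - 3*a^4 + 2*a^3 - 10*a^2 - 3*a - 2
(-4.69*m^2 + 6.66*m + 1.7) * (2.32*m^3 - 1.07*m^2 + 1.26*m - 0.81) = -10.8808*m^5 + 20.4695*m^4 - 9.0916*m^3 + 10.3715*m^2 - 3.2526*m - 1.377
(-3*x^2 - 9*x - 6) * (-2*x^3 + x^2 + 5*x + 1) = 6*x^5 + 15*x^4 - 12*x^3 - 54*x^2 - 39*x - 6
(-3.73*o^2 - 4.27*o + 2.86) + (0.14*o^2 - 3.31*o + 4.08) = -3.59*o^2 - 7.58*o + 6.94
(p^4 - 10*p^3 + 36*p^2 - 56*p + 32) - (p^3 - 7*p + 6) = p^4 - 11*p^3 + 36*p^2 - 49*p + 26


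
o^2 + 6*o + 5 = (o + 1)*(o + 5)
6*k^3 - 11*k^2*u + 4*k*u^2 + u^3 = (-k + u)^2*(6*k + u)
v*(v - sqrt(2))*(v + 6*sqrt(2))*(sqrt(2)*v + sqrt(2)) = sqrt(2)*v^4 + sqrt(2)*v^3 + 10*v^3 - 12*sqrt(2)*v^2 + 10*v^2 - 12*sqrt(2)*v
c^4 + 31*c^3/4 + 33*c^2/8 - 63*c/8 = c*(c - 3/4)*(c + 3/2)*(c + 7)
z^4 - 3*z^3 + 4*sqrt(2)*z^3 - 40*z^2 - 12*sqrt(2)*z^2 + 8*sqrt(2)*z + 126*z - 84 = (z - 2)*(z - 1)*(z - 3*sqrt(2))*(z + 7*sqrt(2))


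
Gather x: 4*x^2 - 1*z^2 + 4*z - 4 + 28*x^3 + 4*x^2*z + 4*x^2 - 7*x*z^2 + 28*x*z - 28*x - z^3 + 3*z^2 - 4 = 28*x^3 + x^2*(4*z + 8) + x*(-7*z^2 + 28*z - 28) - z^3 + 2*z^2 + 4*z - 8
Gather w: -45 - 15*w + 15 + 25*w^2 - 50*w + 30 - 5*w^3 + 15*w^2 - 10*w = -5*w^3 + 40*w^2 - 75*w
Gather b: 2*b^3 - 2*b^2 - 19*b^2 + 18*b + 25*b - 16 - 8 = 2*b^3 - 21*b^2 + 43*b - 24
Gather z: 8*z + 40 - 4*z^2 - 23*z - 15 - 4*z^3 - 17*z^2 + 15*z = -4*z^3 - 21*z^2 + 25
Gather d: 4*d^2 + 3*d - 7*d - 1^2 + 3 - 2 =4*d^2 - 4*d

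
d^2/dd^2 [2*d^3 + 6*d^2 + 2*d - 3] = 12*d + 12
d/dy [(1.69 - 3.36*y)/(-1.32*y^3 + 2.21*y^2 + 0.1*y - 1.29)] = (-8.8704*y^3 + 14.118*y^2 - 7.4698*y + 4.1654)/(1.7424*y^6 - 5.8344*y^5 + 4.6201*y^4 + 3.8476*y^3 - 5.6918*y^2 - 0.258*y + 1.6641)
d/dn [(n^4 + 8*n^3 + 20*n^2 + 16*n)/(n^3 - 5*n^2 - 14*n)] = (n^2 - 14*n - 50)/(n^2 - 14*n + 49)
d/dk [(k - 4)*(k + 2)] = 2*k - 2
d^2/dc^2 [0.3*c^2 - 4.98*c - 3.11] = 0.600000000000000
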